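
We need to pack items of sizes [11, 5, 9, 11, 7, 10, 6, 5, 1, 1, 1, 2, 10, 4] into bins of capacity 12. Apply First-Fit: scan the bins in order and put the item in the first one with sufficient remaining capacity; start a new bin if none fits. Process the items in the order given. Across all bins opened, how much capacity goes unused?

13

bin 1: place 11, 1 left
bin 2: place 5, 7 left
bin 3: place 9, 3 left
bin 4: place 11, 1 left
bin 2: place 7, 0 left
bin 5: place 10, 2 left
bin 6: place 6, 6 left
bin 6: place 5, 1 left
bin 1: place 1, 0 left
bin 3: place 1, 2 left
bin 3: place 1, 1 left
bin 5: place 2, 0 left
bin 7: place 10, 2 left
bin 8: place 4, 8 left
8 bins × 12 = 96; used 83; unused 13.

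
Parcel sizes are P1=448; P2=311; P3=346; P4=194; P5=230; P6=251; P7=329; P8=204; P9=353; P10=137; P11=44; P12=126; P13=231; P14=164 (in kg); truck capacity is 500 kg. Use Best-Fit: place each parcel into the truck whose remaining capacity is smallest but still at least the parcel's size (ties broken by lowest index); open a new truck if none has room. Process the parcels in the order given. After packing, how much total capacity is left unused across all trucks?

truck 1: place P1 (448 kg), 52 kg left
truck 2: place P2 (311 kg), 189 kg left
truck 3: place P3 (346 kg), 154 kg left
truck 4: place P4 (194 kg), 306 kg left
truck 4: place P5 (230 kg), 76 kg left
truck 5: place P6 (251 kg), 249 kg left
truck 6: place P7 (329 kg), 171 kg left
truck 5: place P8 (204 kg), 45 kg left
truck 7: place P9 (353 kg), 147 kg left
truck 7: place P10 (137 kg), 10 kg left
truck 5: place P11 (44 kg), 1 kg left
truck 3: place P12 (126 kg), 28 kg left
truck 8: place P13 (231 kg), 269 kg left
truck 6: place P14 (164 kg), 7 kg left
8 trucks × 500 kg = 4000 kg; used 3368 kg; unused 632 kg.

632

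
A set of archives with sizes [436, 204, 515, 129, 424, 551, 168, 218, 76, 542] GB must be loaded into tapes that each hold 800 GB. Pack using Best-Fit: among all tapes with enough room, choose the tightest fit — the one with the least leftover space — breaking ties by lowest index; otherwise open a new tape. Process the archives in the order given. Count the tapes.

Put 436 GB in tape 1; 364 GB remain.
Put 204 GB in tape 1; 160 GB remain.
Put 515 GB in tape 2; 285 GB remain.
Put 129 GB in tape 1; 31 GB remain.
Put 424 GB in tape 3; 376 GB remain.
Put 551 GB in tape 4; 249 GB remain.
Put 168 GB in tape 4; 81 GB remain.
Put 218 GB in tape 2; 67 GB remain.
Put 76 GB in tape 4; 5 GB remain.
Put 542 GB in tape 5; 258 GB remain.

5 tapes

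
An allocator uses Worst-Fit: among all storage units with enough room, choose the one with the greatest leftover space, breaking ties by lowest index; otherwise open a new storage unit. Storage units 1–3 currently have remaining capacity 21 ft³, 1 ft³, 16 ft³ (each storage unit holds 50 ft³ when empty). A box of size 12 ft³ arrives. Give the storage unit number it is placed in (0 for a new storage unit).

Storage units with room: storage unit 1 (21 ft³), storage unit 3 (16 ft³).
Most room is storage unit 1 with 21 ft³ free.

1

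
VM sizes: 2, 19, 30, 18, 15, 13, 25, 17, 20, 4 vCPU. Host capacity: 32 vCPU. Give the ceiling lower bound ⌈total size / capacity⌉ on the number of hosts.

6 hosts

Total size = 2 + 19 + 30 + 18 + 15 + 13 + 25 + 17 + 20 + 4 = 163 vCPU.
⌈163 / 32⌉ = 6.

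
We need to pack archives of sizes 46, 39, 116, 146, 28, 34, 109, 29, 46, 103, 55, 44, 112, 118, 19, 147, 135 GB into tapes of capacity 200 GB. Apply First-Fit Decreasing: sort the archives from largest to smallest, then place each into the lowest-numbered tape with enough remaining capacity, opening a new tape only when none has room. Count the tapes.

Sorted descending: 147, 146, 135, 118, 116, 112, 109, 103, 55, 46, 46, 44, 39, 34, 29, 28, 19.
tape 1: place 147 GB, 53 GB left
tape 2: place 146 GB, 54 GB left
tape 3: place 135 GB, 65 GB left
tape 4: place 118 GB, 82 GB left
tape 5: place 116 GB, 84 GB left
tape 6: place 112 GB, 88 GB left
tape 7: place 109 GB, 91 GB left
tape 8: place 103 GB, 97 GB left
tape 3: place 55 GB, 10 GB left
tape 1: place 46 GB, 7 GB left
tape 2: place 46 GB, 8 GB left
tape 4: place 44 GB, 38 GB left
tape 5: place 39 GB, 45 GB left
tape 4: place 34 GB, 4 GB left
tape 5: place 29 GB, 16 GB left
tape 6: place 28 GB, 60 GB left
tape 6: place 19 GB, 41 GB left

8 tapes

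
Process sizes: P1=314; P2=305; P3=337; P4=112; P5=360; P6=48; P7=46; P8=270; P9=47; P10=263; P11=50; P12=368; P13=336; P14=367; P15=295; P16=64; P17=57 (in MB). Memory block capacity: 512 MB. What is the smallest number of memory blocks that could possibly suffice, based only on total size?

8

Total size = 314 + 305 + 337 + 112 + 360 + 48 + 46 + 270 + 47 + 263 + 50 + 368 + 336 + 367 + 295 + 64 + 57 = 3639 MB.
⌈3639 / 512⌉ = 8.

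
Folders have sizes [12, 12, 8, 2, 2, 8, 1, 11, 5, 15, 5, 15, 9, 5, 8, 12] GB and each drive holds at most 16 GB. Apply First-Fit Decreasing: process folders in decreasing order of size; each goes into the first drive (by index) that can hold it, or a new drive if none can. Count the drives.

9 drives

Sorted descending: 15, 15, 12, 12, 12, 11, 9, 8, 8, 8, 5, 5, 5, 2, 2, 1.
drive 1: place 15 GB, 1 GB left
drive 2: place 15 GB, 1 GB left
drive 3: place 12 GB, 4 GB left
drive 4: place 12 GB, 4 GB left
drive 5: place 12 GB, 4 GB left
drive 6: place 11 GB, 5 GB left
drive 7: place 9 GB, 7 GB left
drive 8: place 8 GB, 8 GB left
drive 8: place 8 GB, 0 GB left
drive 9: place 8 GB, 8 GB left
drive 6: place 5 GB, 0 GB left
drive 7: place 5 GB, 2 GB left
drive 9: place 5 GB, 3 GB left
drive 3: place 2 GB, 2 GB left
drive 3: place 2 GB, 0 GB left
drive 1: place 1 GB, 0 GB left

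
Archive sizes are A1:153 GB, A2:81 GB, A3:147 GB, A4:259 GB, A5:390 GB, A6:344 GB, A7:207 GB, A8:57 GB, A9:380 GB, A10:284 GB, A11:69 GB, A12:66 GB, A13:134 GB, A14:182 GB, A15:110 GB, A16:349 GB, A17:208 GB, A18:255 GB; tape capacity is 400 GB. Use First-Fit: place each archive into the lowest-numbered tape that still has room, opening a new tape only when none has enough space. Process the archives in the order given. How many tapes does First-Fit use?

tape 1: place A1 (153 GB), 247 GB left
tape 1: place A2 (81 GB), 166 GB left
tape 1: place A3 (147 GB), 19 GB left
tape 2: place A4 (259 GB), 141 GB left
tape 3: place A5 (390 GB), 10 GB left
tape 4: place A6 (344 GB), 56 GB left
tape 5: place A7 (207 GB), 193 GB left
tape 2: place A8 (57 GB), 84 GB left
tape 6: place A9 (380 GB), 20 GB left
tape 7: place A10 (284 GB), 116 GB left
tape 2: place A11 (69 GB), 15 GB left
tape 5: place A12 (66 GB), 127 GB left
tape 8: place A13 (134 GB), 266 GB left
tape 8: place A14 (182 GB), 84 GB left
tape 5: place A15 (110 GB), 17 GB left
tape 9: place A16 (349 GB), 51 GB left
tape 10: place A17 (208 GB), 192 GB left
tape 11: place A18 (255 GB), 145 GB left

11 tapes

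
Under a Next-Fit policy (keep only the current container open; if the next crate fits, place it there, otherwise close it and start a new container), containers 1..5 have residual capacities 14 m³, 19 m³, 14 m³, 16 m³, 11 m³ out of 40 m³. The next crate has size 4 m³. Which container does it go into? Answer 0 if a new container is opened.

Next-Fit only looks at container 5, which has 11 m³ free.
4 m³ fits there.

5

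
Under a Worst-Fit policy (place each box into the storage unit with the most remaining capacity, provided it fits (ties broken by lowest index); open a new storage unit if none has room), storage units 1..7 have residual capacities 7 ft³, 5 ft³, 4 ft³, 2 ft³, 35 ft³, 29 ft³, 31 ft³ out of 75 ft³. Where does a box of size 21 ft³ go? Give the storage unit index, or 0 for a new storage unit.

5

Storage units with room: storage unit 5 (35 ft³), storage unit 6 (29 ft³), storage unit 7 (31 ft³).
Most room is storage unit 5 with 35 ft³ free.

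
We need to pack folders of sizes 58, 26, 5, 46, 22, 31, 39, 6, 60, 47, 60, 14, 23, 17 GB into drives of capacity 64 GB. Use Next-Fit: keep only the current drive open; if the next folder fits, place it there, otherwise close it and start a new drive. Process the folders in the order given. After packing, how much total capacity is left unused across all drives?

122

Put 58 GB in drive 1; 6 GB remain.
Put 26 GB in drive 2; 38 GB remain.
Put 5 GB in drive 2; 33 GB remain.
Put 46 GB in drive 3; 18 GB remain.
Put 22 GB in drive 4; 42 GB remain.
Put 31 GB in drive 4; 11 GB remain.
Put 39 GB in drive 5; 25 GB remain.
Put 6 GB in drive 5; 19 GB remain.
Put 60 GB in drive 6; 4 GB remain.
Put 47 GB in drive 7; 17 GB remain.
Put 60 GB in drive 8; 4 GB remain.
Put 14 GB in drive 9; 50 GB remain.
Put 23 GB in drive 9; 27 GB remain.
Put 17 GB in drive 9; 10 GB remain.
9 drives × 64 GB = 576 GB; used 454 GB; unused 122 GB.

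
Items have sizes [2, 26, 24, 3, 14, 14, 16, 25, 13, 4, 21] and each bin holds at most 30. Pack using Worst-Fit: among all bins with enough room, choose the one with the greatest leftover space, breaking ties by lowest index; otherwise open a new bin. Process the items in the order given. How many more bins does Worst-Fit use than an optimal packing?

0

Worst-Fit: [2,26] [24,3] [14,14] [16,13] [25,4] [21] → 6 bins.
Total size 162; any packing needs at least ⌈162/30⌉ = 6 bins.
So 6 is already optimal.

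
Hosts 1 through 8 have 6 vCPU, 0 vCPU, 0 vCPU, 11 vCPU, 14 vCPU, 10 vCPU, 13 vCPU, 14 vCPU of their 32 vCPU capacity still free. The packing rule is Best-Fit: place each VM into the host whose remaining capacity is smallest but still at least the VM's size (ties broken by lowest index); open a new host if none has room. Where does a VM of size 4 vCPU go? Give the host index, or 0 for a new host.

Hosts with room: host 1 (6 vCPU), host 4 (11 vCPU), host 5 (14 vCPU), host 6 (10 vCPU), host 7 (13 vCPU), host 8 (14 vCPU).
Tightest fit is host 1 with 6 vCPU free.

1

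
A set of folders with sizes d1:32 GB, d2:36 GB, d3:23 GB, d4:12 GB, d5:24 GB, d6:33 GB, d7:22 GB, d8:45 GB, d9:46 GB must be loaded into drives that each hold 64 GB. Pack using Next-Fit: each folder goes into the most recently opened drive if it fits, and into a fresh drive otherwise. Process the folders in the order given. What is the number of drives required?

6 drives

drive 1: place d1 (32 GB), 32 GB left
drive 2: place d2 (36 GB), 28 GB left
drive 2: place d3 (23 GB), 5 GB left
drive 3: place d4 (12 GB), 52 GB left
drive 3: place d5 (24 GB), 28 GB left
drive 4: place d6 (33 GB), 31 GB left
drive 4: place d7 (22 GB), 9 GB left
drive 5: place d8 (45 GB), 19 GB left
drive 6: place d9 (46 GB), 18 GB left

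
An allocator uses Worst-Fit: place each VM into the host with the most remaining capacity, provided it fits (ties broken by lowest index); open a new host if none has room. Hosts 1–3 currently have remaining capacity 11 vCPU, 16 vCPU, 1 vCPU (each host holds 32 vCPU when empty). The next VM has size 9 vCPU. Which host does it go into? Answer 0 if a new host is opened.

Hosts with room: host 1 (11 vCPU), host 2 (16 vCPU).
Most room is host 2 with 16 vCPU free.

2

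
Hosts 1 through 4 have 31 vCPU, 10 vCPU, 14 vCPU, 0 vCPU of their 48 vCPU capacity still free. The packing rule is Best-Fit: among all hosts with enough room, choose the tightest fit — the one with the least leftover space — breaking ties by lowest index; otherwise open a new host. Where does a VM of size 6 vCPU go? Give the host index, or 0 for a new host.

2

Hosts with room: host 1 (31 vCPU), host 2 (10 vCPU), host 3 (14 vCPU).
Tightest fit is host 2 with 10 vCPU free.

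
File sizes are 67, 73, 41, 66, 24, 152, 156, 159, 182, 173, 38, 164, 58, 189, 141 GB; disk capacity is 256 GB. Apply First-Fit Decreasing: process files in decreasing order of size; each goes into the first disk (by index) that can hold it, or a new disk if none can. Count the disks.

8

Sorted descending: 189, 182, 173, 164, 159, 156, 152, 141, 73, 67, 66, 58, 41, 38, 24.
189 GB → disk 1 (remaining 67 GB)
182 GB → disk 2 (remaining 74 GB)
173 GB → disk 3 (remaining 83 GB)
164 GB → disk 4 (remaining 92 GB)
159 GB → disk 5 (remaining 97 GB)
156 GB → disk 6 (remaining 100 GB)
152 GB → disk 7 (remaining 104 GB)
141 GB → disk 8 (remaining 115 GB)
73 GB → disk 2 (remaining 1 GB)
67 GB → disk 1 (remaining 0 GB)
66 GB → disk 3 (remaining 17 GB)
58 GB → disk 4 (remaining 34 GB)
41 GB → disk 5 (remaining 56 GB)
38 GB → disk 5 (remaining 18 GB)
24 GB → disk 4 (remaining 10 GB)
Final disks: [189,67] [182,73] [173,66] [164,58,24] [159,41,38] [156] [152] [141].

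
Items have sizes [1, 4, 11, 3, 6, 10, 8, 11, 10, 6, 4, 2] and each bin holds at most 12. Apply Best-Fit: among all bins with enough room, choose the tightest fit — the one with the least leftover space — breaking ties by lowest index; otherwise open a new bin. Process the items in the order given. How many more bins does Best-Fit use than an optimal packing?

0

Best-Fit: [1,4,3,4] [11] [6,6] [10,2] [8] [11] [10] → 7 bins.
Total size 76; any packing needs at least ⌈76/12⌉ = 7 bins.
So 7 is already optimal.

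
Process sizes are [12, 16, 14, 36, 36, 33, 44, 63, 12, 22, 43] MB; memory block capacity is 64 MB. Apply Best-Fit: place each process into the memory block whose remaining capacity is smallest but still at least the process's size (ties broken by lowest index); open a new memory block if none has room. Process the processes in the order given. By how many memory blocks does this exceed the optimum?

1

Best-Fit: [12,16,14,22] [36] [36] [33] [44,12] [63] [43] → 7 memory blocks.
Total size 331 MB; any packing needs at least ⌈331/64⌉ = 6 memory blocks.
An optimal packing achieves that bound: [63] [44,16] [43,14] [36,22] [36,12,12] [33] → 6 memory blocks.
Excess: 7 − 6 = 1.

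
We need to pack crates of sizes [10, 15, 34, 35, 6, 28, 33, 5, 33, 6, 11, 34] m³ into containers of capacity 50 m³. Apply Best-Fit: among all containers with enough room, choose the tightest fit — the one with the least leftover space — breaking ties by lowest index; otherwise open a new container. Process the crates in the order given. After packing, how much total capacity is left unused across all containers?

100

10 m³ → container 1 (remaining 40 m³)
15 m³ → container 1 (remaining 25 m³)
34 m³ → container 2 (remaining 16 m³)
35 m³ → container 3 (remaining 15 m³)
6 m³ → container 3 (remaining 9 m³)
28 m³ → container 4 (remaining 22 m³)
33 m³ → container 5 (remaining 17 m³)
5 m³ → container 3 (remaining 4 m³)
33 m³ → container 6 (remaining 17 m³)
6 m³ → container 2 (remaining 10 m³)
11 m³ → container 5 (remaining 6 m³)
34 m³ → container 7 (remaining 16 m³)
7 containers × 50 m³ = 350 m³; used 250 m³; unused 100 m³.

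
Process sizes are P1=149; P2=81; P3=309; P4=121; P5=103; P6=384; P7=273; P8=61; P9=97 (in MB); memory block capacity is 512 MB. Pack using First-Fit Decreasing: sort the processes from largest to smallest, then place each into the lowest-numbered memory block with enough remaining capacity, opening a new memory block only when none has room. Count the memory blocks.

4

Sorted descending: 384, 309, 273, 149, 121, 103, 97, 81, 61.
Put 384 MB in memory block 1; 128 MB remain.
Put 309 MB in memory block 2; 203 MB remain.
Put 273 MB in memory block 3; 239 MB remain.
Put 149 MB in memory block 2; 54 MB remain.
Put 121 MB in memory block 1; 7 MB remain.
Put 103 MB in memory block 3; 136 MB remain.
Put 97 MB in memory block 3; 39 MB remain.
Put 81 MB in memory block 4; 431 MB remain.
Put 61 MB in memory block 4; 370 MB remain.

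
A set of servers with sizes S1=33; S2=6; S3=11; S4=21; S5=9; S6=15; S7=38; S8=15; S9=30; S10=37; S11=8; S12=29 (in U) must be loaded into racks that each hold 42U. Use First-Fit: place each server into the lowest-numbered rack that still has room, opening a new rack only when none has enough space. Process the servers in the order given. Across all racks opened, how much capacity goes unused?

rack 1: place S1 (33U), 9U left
rack 1: place S2 (6U), 3U left
rack 2: place S3 (11U), 31U left
rack 2: place S4 (21U), 10U left
rack 2: place S5 (9U), 1U left
rack 3: place S6 (15U), 27U left
rack 4: place S7 (38U), 4U left
rack 3: place S8 (15U), 12U left
rack 5: place S9 (30U), 12U left
rack 6: place S10 (37U), 5U left
rack 3: place S11 (8U), 4U left
rack 7: place S12 (29U), 13U left
7 racks × 42U = 294U; used 252U; unused 42U.

42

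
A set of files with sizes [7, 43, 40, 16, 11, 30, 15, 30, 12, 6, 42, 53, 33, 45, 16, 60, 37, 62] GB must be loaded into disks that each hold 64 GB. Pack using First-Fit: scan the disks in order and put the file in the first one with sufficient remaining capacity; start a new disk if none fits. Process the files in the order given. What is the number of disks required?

Put 7 GB in disk 1; 57 GB remain.
Put 43 GB in disk 1; 14 GB remain.
Put 40 GB in disk 2; 24 GB remain.
Put 16 GB in disk 2; 8 GB remain.
Put 11 GB in disk 1; 3 GB remain.
Put 30 GB in disk 3; 34 GB remain.
Put 15 GB in disk 3; 19 GB remain.
Put 30 GB in disk 4; 34 GB remain.
Put 12 GB in disk 3; 7 GB remain.
Put 6 GB in disk 2; 2 GB remain.
Put 42 GB in disk 5; 22 GB remain.
Put 53 GB in disk 6; 11 GB remain.
Put 33 GB in disk 4; 1 GB remain.
Put 45 GB in disk 7; 19 GB remain.
Put 16 GB in disk 5; 6 GB remain.
Put 60 GB in disk 8; 4 GB remain.
Put 37 GB in disk 9; 27 GB remain.
Put 62 GB in disk 10; 2 GB remain.

10 disks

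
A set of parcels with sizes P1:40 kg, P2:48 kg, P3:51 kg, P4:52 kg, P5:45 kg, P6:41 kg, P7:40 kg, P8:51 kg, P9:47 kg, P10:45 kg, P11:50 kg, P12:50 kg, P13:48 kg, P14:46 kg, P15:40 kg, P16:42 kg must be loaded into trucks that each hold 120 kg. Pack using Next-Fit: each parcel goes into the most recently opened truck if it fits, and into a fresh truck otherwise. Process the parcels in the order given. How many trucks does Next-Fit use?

P1 (40 kg) → truck 1 (remaining 80 kg)
P2 (48 kg) → truck 1 (remaining 32 kg)
P3 (51 kg) → truck 2 (remaining 69 kg)
P4 (52 kg) → truck 2 (remaining 17 kg)
P5 (45 kg) → truck 3 (remaining 75 kg)
P6 (41 kg) → truck 3 (remaining 34 kg)
P7 (40 kg) → truck 4 (remaining 80 kg)
P8 (51 kg) → truck 4 (remaining 29 kg)
P9 (47 kg) → truck 5 (remaining 73 kg)
P10 (45 kg) → truck 5 (remaining 28 kg)
P11 (50 kg) → truck 6 (remaining 70 kg)
P12 (50 kg) → truck 6 (remaining 20 kg)
P13 (48 kg) → truck 7 (remaining 72 kg)
P14 (46 kg) → truck 7 (remaining 26 kg)
P15 (40 kg) → truck 8 (remaining 80 kg)
P16 (42 kg) → truck 8 (remaining 38 kg)
Final trucks: [40,48] [51,52] [45,41] [40,51] [47,45] [50,50] [48,46] [40,42].

8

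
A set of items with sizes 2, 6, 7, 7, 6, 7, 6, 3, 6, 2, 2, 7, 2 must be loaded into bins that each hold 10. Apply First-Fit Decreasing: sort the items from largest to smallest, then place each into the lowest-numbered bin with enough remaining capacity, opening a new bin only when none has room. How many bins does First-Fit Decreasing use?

8

Sorted descending: 7, 7, 7, 7, 6, 6, 6, 6, 3, 2, 2, 2, 2.
Put 7 in bin 1; 3 remain.
Put 7 in bin 2; 3 remain.
Put 7 in bin 3; 3 remain.
Put 7 in bin 4; 3 remain.
Put 6 in bin 5; 4 remain.
Put 6 in bin 6; 4 remain.
Put 6 in bin 7; 4 remain.
Put 6 in bin 8; 4 remain.
Put 3 in bin 1; 0 remain.
Put 2 in bin 2; 1 remain.
Put 2 in bin 3; 1 remain.
Put 2 in bin 4; 1 remain.
Put 2 in bin 5; 2 remain.
Final bins: [7,3] [7,2] [7,2] [7,2] [6,2] [6] [6] [6].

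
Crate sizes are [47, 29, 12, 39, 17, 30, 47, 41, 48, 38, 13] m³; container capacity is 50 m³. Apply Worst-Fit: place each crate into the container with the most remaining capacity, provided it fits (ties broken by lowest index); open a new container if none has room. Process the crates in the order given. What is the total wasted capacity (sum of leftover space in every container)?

89

Put 47 m³ in container 1; 3 m³ remain.
Put 29 m³ in container 2; 21 m³ remain.
Put 12 m³ in container 2; 9 m³ remain.
Put 39 m³ in container 3; 11 m³ remain.
Put 17 m³ in container 4; 33 m³ remain.
Put 30 m³ in container 4; 3 m³ remain.
Put 47 m³ in container 5; 3 m³ remain.
Put 41 m³ in container 6; 9 m³ remain.
Put 48 m³ in container 7; 2 m³ remain.
Put 38 m³ in container 8; 12 m³ remain.
Put 13 m³ in container 9; 37 m³ remain.
9 containers × 50 m³ = 450 m³; used 361 m³; unused 89 m³.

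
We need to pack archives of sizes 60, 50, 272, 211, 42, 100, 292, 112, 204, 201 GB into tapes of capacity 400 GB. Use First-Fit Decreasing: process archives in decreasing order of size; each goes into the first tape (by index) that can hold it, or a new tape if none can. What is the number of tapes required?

Sorted descending: 292, 272, 211, 204, 201, 112, 100, 60, 50, 42.
tape 1: place 292 GB, 108 GB left
tape 2: place 272 GB, 128 GB left
tape 3: place 211 GB, 189 GB left
tape 4: place 204 GB, 196 GB left
tape 5: place 201 GB, 199 GB left
tape 2: place 112 GB, 16 GB left
tape 1: place 100 GB, 8 GB left
tape 3: place 60 GB, 129 GB left
tape 3: place 50 GB, 79 GB left
tape 3: place 42 GB, 37 GB left
Final tapes: [292,100] [272,112] [211,60,50,42] [204] [201].

5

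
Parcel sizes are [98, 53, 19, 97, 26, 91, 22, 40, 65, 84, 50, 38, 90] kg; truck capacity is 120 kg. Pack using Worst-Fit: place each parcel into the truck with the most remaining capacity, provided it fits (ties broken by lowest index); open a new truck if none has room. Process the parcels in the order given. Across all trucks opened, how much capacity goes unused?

187

truck 1: place 98 kg, 22 kg left
truck 2: place 53 kg, 67 kg left
truck 2: place 19 kg, 48 kg left
truck 3: place 97 kg, 23 kg left
truck 2: place 26 kg, 22 kg left
truck 4: place 91 kg, 29 kg left
truck 4: place 22 kg, 7 kg left
truck 5: place 40 kg, 80 kg left
truck 5: place 65 kg, 15 kg left
truck 6: place 84 kg, 36 kg left
truck 7: place 50 kg, 70 kg left
truck 7: place 38 kg, 32 kg left
truck 8: place 90 kg, 30 kg left
8 trucks × 120 kg = 960 kg; used 773 kg; unused 187 kg.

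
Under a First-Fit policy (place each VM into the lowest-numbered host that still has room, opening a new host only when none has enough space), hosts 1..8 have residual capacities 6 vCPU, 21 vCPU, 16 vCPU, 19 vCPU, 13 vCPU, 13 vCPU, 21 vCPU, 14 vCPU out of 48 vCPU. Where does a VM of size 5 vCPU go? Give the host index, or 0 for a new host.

1

Hosts with room: host 1 (6 vCPU), host 2 (21 vCPU), host 3 (16 vCPU), host 4 (19 vCPU), host 5 (13 vCPU), host 6 (13 vCPU), host 7 (21 vCPU), host 8 (14 vCPU).
The first with room is host 1.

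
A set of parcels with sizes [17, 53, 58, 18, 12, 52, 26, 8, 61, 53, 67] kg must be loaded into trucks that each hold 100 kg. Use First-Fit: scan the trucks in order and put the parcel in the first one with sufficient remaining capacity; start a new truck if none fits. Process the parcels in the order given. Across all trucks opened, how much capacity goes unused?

175

17 kg → truck 1 (remaining 83 kg)
53 kg → truck 1 (remaining 30 kg)
58 kg → truck 2 (remaining 42 kg)
18 kg → truck 1 (remaining 12 kg)
12 kg → truck 1 (remaining 0 kg)
52 kg → truck 3 (remaining 48 kg)
26 kg → truck 2 (remaining 16 kg)
8 kg → truck 2 (remaining 8 kg)
61 kg → truck 4 (remaining 39 kg)
53 kg → truck 5 (remaining 47 kg)
67 kg → truck 6 (remaining 33 kg)
6 trucks × 100 kg = 600 kg; used 425 kg; unused 175 kg.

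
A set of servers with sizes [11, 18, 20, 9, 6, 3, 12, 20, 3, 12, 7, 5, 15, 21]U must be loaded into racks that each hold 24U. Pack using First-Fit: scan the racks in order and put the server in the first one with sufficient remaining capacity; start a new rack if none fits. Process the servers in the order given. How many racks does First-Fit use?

8

Put 11U in rack 1; 13U remain.
Put 18U in rack 2; 6U remain.
Put 20U in rack 3; 4U remain.
Put 9U in rack 1; 4U remain.
Put 6U in rack 2; 0U remain.
Put 3U in rack 1; 1U remain.
Put 12U in rack 4; 12U remain.
Put 20U in rack 5; 4U remain.
Put 3U in rack 3; 1U remain.
Put 12U in rack 4; 0U remain.
Put 7U in rack 6; 17U remain.
Put 5U in rack 6; 12U remain.
Put 15U in rack 7; 9U remain.
Put 21U in rack 8; 3U remain.
Final racks: [11,9,3] [18,6] [20,3] [12,12] [20] [7,5] [15] [21].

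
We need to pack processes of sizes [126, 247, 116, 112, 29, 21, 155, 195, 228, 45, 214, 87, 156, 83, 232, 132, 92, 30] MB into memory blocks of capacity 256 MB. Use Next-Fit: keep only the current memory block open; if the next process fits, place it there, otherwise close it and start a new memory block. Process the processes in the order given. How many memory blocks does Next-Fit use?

12 memory blocks

memory block 1: place 126 MB, 130 MB left
memory block 2: place 247 MB, 9 MB left
memory block 3: place 116 MB, 140 MB left
memory block 3: place 112 MB, 28 MB left
memory block 4: place 29 MB, 227 MB left
memory block 4: place 21 MB, 206 MB left
memory block 4: place 155 MB, 51 MB left
memory block 5: place 195 MB, 61 MB left
memory block 6: place 228 MB, 28 MB left
memory block 7: place 45 MB, 211 MB left
memory block 8: place 214 MB, 42 MB left
memory block 9: place 87 MB, 169 MB left
memory block 9: place 156 MB, 13 MB left
memory block 10: place 83 MB, 173 MB left
memory block 11: place 232 MB, 24 MB left
memory block 12: place 132 MB, 124 MB left
memory block 12: place 92 MB, 32 MB left
memory block 12: place 30 MB, 2 MB left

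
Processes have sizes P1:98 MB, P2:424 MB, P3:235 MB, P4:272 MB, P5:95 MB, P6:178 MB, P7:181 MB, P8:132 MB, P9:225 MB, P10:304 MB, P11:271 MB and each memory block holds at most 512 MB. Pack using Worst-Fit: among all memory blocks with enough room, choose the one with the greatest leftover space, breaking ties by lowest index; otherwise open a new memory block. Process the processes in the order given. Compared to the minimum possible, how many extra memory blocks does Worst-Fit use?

Worst-Fit: [98,235,178] [424] [272,95] [181,132] [225,271] [304] → 6 memory blocks.
Total size 2415 MB; any packing needs at least ⌈2415/512⌉ = 5 memory blocks.
An optimal packing achieves that bound: [424] [304,181] [272,235] [271,225] [178,132,98,95] → 5 memory blocks.
Excess: 6 − 5 = 1.

1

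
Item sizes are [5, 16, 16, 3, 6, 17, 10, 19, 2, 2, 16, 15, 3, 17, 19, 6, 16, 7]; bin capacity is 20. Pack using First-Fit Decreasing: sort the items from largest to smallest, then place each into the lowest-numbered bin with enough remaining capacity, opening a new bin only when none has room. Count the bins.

Sorted descending: 19, 19, 17, 17, 16, 16, 16, 16, 15, 10, 7, 6, 6, 5, 3, 3, 2, 2.
bin 1: place 19, 1 left
bin 2: place 19, 1 left
bin 3: place 17, 3 left
bin 4: place 17, 3 left
bin 5: place 16, 4 left
bin 6: place 16, 4 left
bin 7: place 16, 4 left
bin 8: place 16, 4 left
bin 9: place 15, 5 left
bin 10: place 10, 10 left
bin 10: place 7, 3 left
bin 11: place 6, 14 left
bin 11: place 6, 8 left
bin 9: place 5, 0 left
bin 3: place 3, 0 left
bin 4: place 3, 0 left
bin 5: place 2, 2 left
bin 5: place 2, 0 left

11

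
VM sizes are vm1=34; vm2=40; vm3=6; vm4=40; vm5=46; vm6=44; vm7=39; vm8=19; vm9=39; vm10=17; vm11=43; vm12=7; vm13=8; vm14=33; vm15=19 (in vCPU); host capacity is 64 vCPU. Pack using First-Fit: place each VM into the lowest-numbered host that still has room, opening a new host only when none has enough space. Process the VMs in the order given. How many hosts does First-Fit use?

vm1 (34 vCPU) → host 1 (remaining 30 vCPU)
vm2 (40 vCPU) → host 2 (remaining 24 vCPU)
vm3 (6 vCPU) → host 1 (remaining 24 vCPU)
vm4 (40 vCPU) → host 3 (remaining 24 vCPU)
vm5 (46 vCPU) → host 4 (remaining 18 vCPU)
vm6 (44 vCPU) → host 5 (remaining 20 vCPU)
vm7 (39 vCPU) → host 6 (remaining 25 vCPU)
vm8 (19 vCPU) → host 1 (remaining 5 vCPU)
vm9 (39 vCPU) → host 7 (remaining 25 vCPU)
vm10 (17 vCPU) → host 2 (remaining 7 vCPU)
vm11 (43 vCPU) → host 8 (remaining 21 vCPU)
vm12 (7 vCPU) → host 2 (remaining 0 vCPU)
vm13 (8 vCPU) → host 3 (remaining 16 vCPU)
vm14 (33 vCPU) → host 9 (remaining 31 vCPU)
vm15 (19 vCPU) → host 5 (remaining 1 vCPU)

9 hosts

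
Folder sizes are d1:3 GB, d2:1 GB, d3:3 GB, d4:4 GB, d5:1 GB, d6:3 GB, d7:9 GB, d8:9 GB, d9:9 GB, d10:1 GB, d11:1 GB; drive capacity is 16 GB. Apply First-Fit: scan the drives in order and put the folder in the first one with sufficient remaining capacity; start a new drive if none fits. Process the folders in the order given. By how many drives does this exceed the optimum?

First-Fit: [3,1,3,4,1,3,1] [9,1] [9] [9] → 4 drives.
Total size 44 GB; any packing needs at least ⌈44/16⌉ = 3 drives.
An optimal packing achieves that bound: [9,4,3] [9,3,3,1] [9,1,1,1] → 3 drives.
Excess: 4 − 3 = 1.

1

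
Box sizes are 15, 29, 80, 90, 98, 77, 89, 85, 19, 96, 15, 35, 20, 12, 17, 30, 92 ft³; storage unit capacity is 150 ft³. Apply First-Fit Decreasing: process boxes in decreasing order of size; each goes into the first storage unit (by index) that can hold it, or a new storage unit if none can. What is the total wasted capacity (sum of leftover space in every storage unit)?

Sorted descending: 98, 96, 92, 90, 89, 85, 80, 77, 35, 30, 29, 20, 19, 17, 15, 15, 12.
Put 98 ft³ in storage unit 1; 52 ft³ remain.
Put 96 ft³ in storage unit 2; 54 ft³ remain.
Put 92 ft³ in storage unit 3; 58 ft³ remain.
Put 90 ft³ in storage unit 4; 60 ft³ remain.
Put 89 ft³ in storage unit 5; 61 ft³ remain.
Put 85 ft³ in storage unit 6; 65 ft³ remain.
Put 80 ft³ in storage unit 7; 70 ft³ remain.
Put 77 ft³ in storage unit 8; 73 ft³ remain.
Put 35 ft³ in storage unit 1; 17 ft³ remain.
Put 30 ft³ in storage unit 2; 24 ft³ remain.
Put 29 ft³ in storage unit 3; 29 ft³ remain.
Put 20 ft³ in storage unit 2; 4 ft³ remain.
Put 19 ft³ in storage unit 3; 10 ft³ remain.
Put 17 ft³ in storage unit 1; 0 ft³ remain.
Put 15 ft³ in storage unit 4; 45 ft³ remain.
Put 15 ft³ in storage unit 4; 30 ft³ remain.
Put 12 ft³ in storage unit 4; 18 ft³ remain.
8 storage units × 150 ft³ = 1200 ft³; used 899 ft³; unused 301 ft³.

301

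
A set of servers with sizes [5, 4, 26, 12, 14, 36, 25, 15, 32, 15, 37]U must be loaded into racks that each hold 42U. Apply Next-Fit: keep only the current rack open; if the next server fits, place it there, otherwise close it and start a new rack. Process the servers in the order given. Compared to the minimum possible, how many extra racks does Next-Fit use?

1

Next-Fit: [5,4,26] [12,14] [36] [25,15] [32] [15] [37] → 7 racks.
Total size 221U; any packing needs at least ⌈221/42⌉ = 6 racks.
An optimal packing achieves that bound: [37,5] [36,4] [32] [26,15] [25,15] [14,12] → 6 racks.
Excess: 7 − 6 = 1.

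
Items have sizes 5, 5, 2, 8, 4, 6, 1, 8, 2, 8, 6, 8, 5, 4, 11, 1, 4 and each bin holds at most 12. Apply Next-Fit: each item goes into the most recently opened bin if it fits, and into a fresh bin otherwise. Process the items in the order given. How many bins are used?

10 bins

5 → bin 1 (remaining 7)
5 → bin 1 (remaining 2)
2 → bin 1 (remaining 0)
8 → bin 2 (remaining 4)
4 → bin 2 (remaining 0)
6 → bin 3 (remaining 6)
1 → bin 3 (remaining 5)
8 → bin 4 (remaining 4)
2 → bin 4 (remaining 2)
8 → bin 5 (remaining 4)
6 → bin 6 (remaining 6)
8 → bin 7 (remaining 4)
5 → bin 8 (remaining 7)
4 → bin 8 (remaining 3)
11 → bin 9 (remaining 1)
1 → bin 9 (remaining 0)
4 → bin 10 (remaining 8)
Final bins: [5,5,2] [8,4] [6,1] [8,2] [8] [6] [8] [5,4] [11,1] [4].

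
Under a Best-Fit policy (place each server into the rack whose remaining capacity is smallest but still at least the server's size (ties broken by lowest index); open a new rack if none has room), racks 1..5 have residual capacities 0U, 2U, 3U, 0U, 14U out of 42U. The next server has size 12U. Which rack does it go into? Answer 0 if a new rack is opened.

5

Racks with room: rack 5 (14U).
Tightest fit is rack 5 with 14U free.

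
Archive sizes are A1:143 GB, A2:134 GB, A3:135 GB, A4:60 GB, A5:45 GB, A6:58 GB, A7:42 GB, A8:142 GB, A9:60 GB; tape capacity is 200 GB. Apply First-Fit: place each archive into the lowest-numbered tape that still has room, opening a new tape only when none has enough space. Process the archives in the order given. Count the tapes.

A1 (143 GB) → tape 1 (remaining 57 GB)
A2 (134 GB) → tape 2 (remaining 66 GB)
A3 (135 GB) → tape 3 (remaining 65 GB)
A4 (60 GB) → tape 2 (remaining 6 GB)
A5 (45 GB) → tape 1 (remaining 12 GB)
A6 (58 GB) → tape 3 (remaining 7 GB)
A7 (42 GB) → tape 4 (remaining 158 GB)
A8 (142 GB) → tape 4 (remaining 16 GB)
A9 (60 GB) → tape 5 (remaining 140 GB)

5 tapes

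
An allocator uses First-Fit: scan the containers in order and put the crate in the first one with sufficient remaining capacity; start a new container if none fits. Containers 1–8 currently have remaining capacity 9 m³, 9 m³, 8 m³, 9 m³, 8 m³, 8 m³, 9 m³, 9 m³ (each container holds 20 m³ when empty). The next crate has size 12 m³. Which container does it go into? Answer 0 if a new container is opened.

No container has ≥ 12 m³ free, so a new container is opened.

0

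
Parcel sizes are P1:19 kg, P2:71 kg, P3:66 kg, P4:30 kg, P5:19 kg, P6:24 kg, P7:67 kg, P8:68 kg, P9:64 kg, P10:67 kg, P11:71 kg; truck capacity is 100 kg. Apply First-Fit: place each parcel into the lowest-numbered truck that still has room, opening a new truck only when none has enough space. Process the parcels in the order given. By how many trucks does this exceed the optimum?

First-Fit: [19,71] [66,30] [19,24] [67] [68] [64] [67] [71] → 8 trucks.
7 parcels exceed 50 kg (half the capacity), and no two of those can share a truck, so at least 7 trucks are needed.
An optimal packing achieves that bound: [71,24] [71,19] [68,30] [67,19] [67] [66] [64] → 7 trucks.
Excess: 8 − 7 = 1.

1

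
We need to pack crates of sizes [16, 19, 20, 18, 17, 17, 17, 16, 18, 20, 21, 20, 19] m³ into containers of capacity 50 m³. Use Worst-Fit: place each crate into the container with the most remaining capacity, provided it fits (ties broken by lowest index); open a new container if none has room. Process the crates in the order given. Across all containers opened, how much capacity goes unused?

112

container 1: place 16 m³, 34 m³ left
container 1: place 19 m³, 15 m³ left
container 2: place 20 m³, 30 m³ left
container 2: place 18 m³, 12 m³ left
container 3: place 17 m³, 33 m³ left
container 3: place 17 m³, 16 m³ left
container 4: place 17 m³, 33 m³ left
container 4: place 16 m³, 17 m³ left
container 5: place 18 m³, 32 m³ left
container 5: place 20 m³, 12 m³ left
container 6: place 21 m³, 29 m³ left
container 6: place 20 m³, 9 m³ left
container 7: place 19 m³, 31 m³ left
7 containers × 50 m³ = 350 m³; used 238 m³; unused 112 m³.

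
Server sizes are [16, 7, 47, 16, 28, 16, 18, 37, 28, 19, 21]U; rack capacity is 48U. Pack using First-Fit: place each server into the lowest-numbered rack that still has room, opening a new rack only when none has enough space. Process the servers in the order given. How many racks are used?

6

Put 16U in rack 1; 32U remain.
Put 7U in rack 1; 25U remain.
Put 47U in rack 2; 1U remain.
Put 16U in rack 1; 9U remain.
Put 28U in rack 3; 20U remain.
Put 16U in rack 3; 4U remain.
Put 18U in rack 4; 30U remain.
Put 37U in rack 5; 11U remain.
Put 28U in rack 4; 2U remain.
Put 19U in rack 6; 29U remain.
Put 21U in rack 6; 8U remain.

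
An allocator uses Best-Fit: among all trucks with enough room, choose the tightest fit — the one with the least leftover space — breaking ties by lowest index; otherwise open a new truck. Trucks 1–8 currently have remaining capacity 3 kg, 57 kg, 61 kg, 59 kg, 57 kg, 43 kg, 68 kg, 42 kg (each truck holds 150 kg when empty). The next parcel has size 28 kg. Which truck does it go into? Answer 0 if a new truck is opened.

8

Trucks with room: truck 2 (57 kg), truck 3 (61 kg), truck 4 (59 kg), truck 5 (57 kg), truck 6 (43 kg), truck 7 (68 kg), truck 8 (42 kg).
Tightest fit is truck 8 with 42 kg free.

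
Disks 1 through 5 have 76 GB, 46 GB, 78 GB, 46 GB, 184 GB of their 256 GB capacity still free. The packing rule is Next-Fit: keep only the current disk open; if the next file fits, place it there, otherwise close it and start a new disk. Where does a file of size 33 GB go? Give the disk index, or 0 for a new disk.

5

Next-Fit only looks at disk 5, which has 184 GB free.
33 GB fits there.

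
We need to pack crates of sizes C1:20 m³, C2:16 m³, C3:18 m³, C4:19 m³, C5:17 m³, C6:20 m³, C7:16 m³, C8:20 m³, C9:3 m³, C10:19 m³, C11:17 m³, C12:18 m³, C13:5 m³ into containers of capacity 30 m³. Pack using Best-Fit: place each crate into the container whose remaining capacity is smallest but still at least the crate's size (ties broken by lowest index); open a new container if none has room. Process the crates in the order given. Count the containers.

Put C1 (20 m³) in container 1; 10 m³ remain.
Put C2 (16 m³) in container 2; 14 m³ remain.
Put C3 (18 m³) in container 3; 12 m³ remain.
Put C4 (19 m³) in container 4; 11 m³ remain.
Put C5 (17 m³) in container 5; 13 m³ remain.
Put C6 (20 m³) in container 6; 10 m³ remain.
Put C7 (16 m³) in container 7; 14 m³ remain.
Put C8 (20 m³) in container 8; 10 m³ remain.
Put C9 (3 m³) in container 1; 7 m³ remain.
Put C10 (19 m³) in container 9; 11 m³ remain.
Put C11 (17 m³) in container 10; 13 m³ remain.
Put C12 (18 m³) in container 11; 12 m³ remain.
Put C13 (5 m³) in container 1; 2 m³ remain.

11 containers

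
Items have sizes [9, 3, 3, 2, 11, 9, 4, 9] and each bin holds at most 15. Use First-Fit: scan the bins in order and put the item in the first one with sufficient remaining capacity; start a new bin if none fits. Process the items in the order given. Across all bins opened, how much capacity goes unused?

10

Put 9 in bin 1; 6 remain.
Put 3 in bin 1; 3 remain.
Put 3 in bin 1; 0 remain.
Put 2 in bin 2; 13 remain.
Put 11 in bin 2; 2 remain.
Put 9 in bin 3; 6 remain.
Put 4 in bin 3; 2 remain.
Put 9 in bin 4; 6 remain.
4 bins × 15 = 60; used 50; unused 10.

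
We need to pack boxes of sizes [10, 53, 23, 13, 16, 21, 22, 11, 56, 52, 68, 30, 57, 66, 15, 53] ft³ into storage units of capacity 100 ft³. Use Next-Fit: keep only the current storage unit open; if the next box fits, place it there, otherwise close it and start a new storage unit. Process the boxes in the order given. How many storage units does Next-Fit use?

8

storage unit 1: place 10 ft³, 90 ft³ left
storage unit 1: place 53 ft³, 37 ft³ left
storage unit 1: place 23 ft³, 14 ft³ left
storage unit 1: place 13 ft³, 1 ft³ left
storage unit 2: place 16 ft³, 84 ft³ left
storage unit 2: place 21 ft³, 63 ft³ left
storage unit 2: place 22 ft³, 41 ft³ left
storage unit 2: place 11 ft³, 30 ft³ left
storage unit 3: place 56 ft³, 44 ft³ left
storage unit 4: place 52 ft³, 48 ft³ left
storage unit 5: place 68 ft³, 32 ft³ left
storage unit 5: place 30 ft³, 2 ft³ left
storage unit 6: place 57 ft³, 43 ft³ left
storage unit 7: place 66 ft³, 34 ft³ left
storage unit 7: place 15 ft³, 19 ft³ left
storage unit 8: place 53 ft³, 47 ft³ left
Final storage units: [10,53,23,13] [16,21,22,11] [56] [52] [68,30] [57] [66,15] [53].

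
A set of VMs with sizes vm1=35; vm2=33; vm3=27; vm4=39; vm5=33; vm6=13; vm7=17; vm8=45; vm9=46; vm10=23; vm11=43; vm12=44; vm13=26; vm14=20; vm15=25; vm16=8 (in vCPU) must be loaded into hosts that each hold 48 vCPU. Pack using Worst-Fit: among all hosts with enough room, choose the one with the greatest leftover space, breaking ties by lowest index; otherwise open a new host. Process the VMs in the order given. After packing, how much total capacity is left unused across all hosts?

99

Put vm1 (35 vCPU) in host 1; 13 vCPU remain.
Put vm2 (33 vCPU) in host 2; 15 vCPU remain.
Put vm3 (27 vCPU) in host 3; 21 vCPU remain.
Put vm4 (39 vCPU) in host 4; 9 vCPU remain.
Put vm5 (33 vCPU) in host 5; 15 vCPU remain.
Put vm6 (13 vCPU) in host 3; 8 vCPU remain.
Put vm7 (17 vCPU) in host 6; 31 vCPU remain.
Put vm8 (45 vCPU) in host 7; 3 vCPU remain.
Put vm9 (46 vCPU) in host 8; 2 vCPU remain.
Put vm10 (23 vCPU) in host 6; 8 vCPU remain.
Put vm11 (43 vCPU) in host 9; 5 vCPU remain.
Put vm12 (44 vCPU) in host 10; 4 vCPU remain.
Put vm13 (26 vCPU) in host 11; 22 vCPU remain.
Put vm14 (20 vCPU) in host 11; 2 vCPU remain.
Put vm15 (25 vCPU) in host 12; 23 vCPU remain.
Put vm16 (8 vCPU) in host 12; 15 vCPU remain.
12 hosts × 48 vCPU = 576 vCPU; used 477 vCPU; unused 99 vCPU.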